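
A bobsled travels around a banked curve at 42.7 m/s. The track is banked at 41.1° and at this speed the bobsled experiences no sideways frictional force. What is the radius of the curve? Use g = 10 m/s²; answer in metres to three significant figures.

209 m

Frictionless banking: tanθ = v²/(rg), so r = v²/(g tanθ).
r = (42.7)²/(10.0 × tan 41.1°) = 1823/(10.0 × 0.8724) = 1823/8.724 = 209.0 m.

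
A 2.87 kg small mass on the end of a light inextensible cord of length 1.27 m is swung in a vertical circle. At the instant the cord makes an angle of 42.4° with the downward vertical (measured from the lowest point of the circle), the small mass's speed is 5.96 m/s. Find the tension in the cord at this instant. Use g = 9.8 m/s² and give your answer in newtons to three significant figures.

Take the radial direction toward the centre of the circle as positive. The component of the weight along the string toward the centre is −mg cos φ (φ measured from the bottom), so Newton's second law along the string gives T − mg cos φ = m v²/r.
cos 42.4° = 0.7385, so T = m(v²/r + g cos φ) = 2.87 × ((5.96)²/1.27 + 9.8 × 0.7385) = 2.87 × (27.97 + (7.237)) = 2.87 × 35.21 = 101.0 N.

101 N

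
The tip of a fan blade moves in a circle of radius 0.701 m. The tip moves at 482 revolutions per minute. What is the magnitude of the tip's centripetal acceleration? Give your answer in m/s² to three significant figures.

ω = 482 rev/min × 2π/60 = 50.47 rad/s, so v = ωr = 50.47 × 0.701 = 35.38 m/s.
a_c = v²/r = (35.38)²/0.701 = 1252/0.701 = 1786 m/s².

1790 m/s²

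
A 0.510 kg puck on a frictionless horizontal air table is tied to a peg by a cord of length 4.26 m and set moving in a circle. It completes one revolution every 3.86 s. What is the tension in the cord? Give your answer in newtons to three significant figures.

5.76 N

v = 2πr/T = 2π × 4.26/3.86 = 6.934 m/s.
The tension is the only horizontal force, so it supplies the full centripetal force: T = m v²/r = 0.510 × (6.934)²/4.26 = 0.510 × 48.08/4.26 = 5.757 N.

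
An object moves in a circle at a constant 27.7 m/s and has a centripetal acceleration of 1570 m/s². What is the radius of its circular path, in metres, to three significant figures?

0.489 m

a_c = v²/r ⇒ r = v²/a_c = (27.7)²/1570 = 767.3/1570 = 0.4887 m.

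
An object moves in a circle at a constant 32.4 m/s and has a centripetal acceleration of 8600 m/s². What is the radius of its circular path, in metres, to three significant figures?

a_c = v²/r ⇒ r = v²/a_c = (32.4)²/8600 = 1050/8600 = 0.1221 m.

0.122 m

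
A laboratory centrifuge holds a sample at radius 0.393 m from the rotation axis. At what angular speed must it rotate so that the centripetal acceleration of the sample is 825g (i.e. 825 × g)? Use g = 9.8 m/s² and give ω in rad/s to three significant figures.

143 rad/s

Centripetal acceleration a_c = ω²r. Setting ω²r = 825g:
ω = √(825g / r) = √(825 × 9.8 / 0.393) = √20570 = 143.4 rad/s.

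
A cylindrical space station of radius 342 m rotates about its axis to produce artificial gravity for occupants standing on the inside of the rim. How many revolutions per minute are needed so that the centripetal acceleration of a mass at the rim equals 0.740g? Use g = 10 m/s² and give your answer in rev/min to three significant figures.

1.40 rev/min

Require ω²r = 0.740g, so ω = √(0.740 × 10.0/342) = 0.1471 rad/s.
In rev/min: ω × 60/(2π) = 0.1471 × 60/(2π) = 1.405 rev/min.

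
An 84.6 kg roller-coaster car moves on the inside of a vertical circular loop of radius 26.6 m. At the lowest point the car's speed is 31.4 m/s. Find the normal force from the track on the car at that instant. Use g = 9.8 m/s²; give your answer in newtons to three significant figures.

At the lowest point, N points up (toward the centre) and the weight mg points down (away from the centre), so the net inward force is N − mg = mv²/r.
N = m(v²/r + g) = 84.6 × ((31.4)²/26.6 + 9.8) = 84.6 × (37.07 + 9.8) = 84.6 × 46.87 = 3965 N.

3960 N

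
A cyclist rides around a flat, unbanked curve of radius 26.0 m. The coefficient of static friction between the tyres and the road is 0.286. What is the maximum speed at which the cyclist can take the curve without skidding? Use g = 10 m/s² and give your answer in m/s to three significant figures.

8.62 m/s

Friction provides the centripetal force on a flat curve. At maximum speed it is at its limiting value: μ_s m g = m v²/r.
Mass cancels: v_max = √(μ_s g r) = √(0.286 × 10.0 × 26.0) = √74.36 = 8.623 m/s.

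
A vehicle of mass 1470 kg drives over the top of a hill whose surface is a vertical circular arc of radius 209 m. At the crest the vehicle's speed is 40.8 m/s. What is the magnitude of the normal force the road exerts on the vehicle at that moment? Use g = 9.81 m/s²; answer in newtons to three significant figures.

At the crest the centripetal acceleration points downward (toward the centre of the arc), so mg − N = mv²/r.
N = m(g − v²/r) = 1470 × (9.81 − (40.8)²/209) = 1470 × (9.81 − 7.965) = 1470 × 1.845 = 2712 N.

2710 N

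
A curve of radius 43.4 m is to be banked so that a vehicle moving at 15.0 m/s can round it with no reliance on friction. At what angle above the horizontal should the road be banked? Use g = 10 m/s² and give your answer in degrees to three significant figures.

For a frictionless banked turn: horizontally N sinθ = mv²/r and vertically N cosθ = mg.
Dividing: tanθ = v²/(r g) = (15.0)²/(43.4 × 10.0) = 225.0/434.0 = 0.5184.
θ = arctan(0.5184) = 27.40°.

27.4°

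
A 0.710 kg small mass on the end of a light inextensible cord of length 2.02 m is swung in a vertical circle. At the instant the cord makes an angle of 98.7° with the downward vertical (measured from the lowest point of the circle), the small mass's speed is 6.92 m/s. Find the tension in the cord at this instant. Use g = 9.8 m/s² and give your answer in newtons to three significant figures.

15.8 N

Take the radial direction toward the centre of the circle as positive. The component of the weight along the string toward the centre is −mg cos φ (φ measured from the bottom), so Newton's second law along the string gives T − mg cos φ = m v²/r.
cos 98.7° = -0.1513, so T = m(v²/r + g cos φ) = 0.710 × ((6.92)²/2.02 + 9.8 × -0.1513) = 0.710 × (23.71 + (-1.482)) = 0.710 × 22.22 = 15.78 N.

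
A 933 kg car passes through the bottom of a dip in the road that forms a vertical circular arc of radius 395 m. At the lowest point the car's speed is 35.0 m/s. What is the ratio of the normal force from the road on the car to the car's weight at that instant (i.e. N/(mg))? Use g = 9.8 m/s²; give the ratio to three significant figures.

At the bottom, N − mg = mv²/r, so N = m(v²/r + g) and N/(mg) = v²/(rg) + 1 = (35.0)²/(395 × 9.8) + 1 = 0.3165 + 1 = 1.316.

1.32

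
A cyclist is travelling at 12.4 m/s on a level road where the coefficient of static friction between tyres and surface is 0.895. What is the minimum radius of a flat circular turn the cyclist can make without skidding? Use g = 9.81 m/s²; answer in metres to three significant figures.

17.5 m

At the limit, μ_s m g = m v²/r, so r_min = v²/(μ_s g) = (12.4)²/(0.895 × 9.81) = 153.8/8.780 = 17.51 m.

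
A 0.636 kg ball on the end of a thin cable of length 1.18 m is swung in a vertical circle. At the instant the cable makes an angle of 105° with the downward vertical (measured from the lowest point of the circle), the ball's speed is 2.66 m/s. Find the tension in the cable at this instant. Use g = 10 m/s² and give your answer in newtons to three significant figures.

Take the radial direction toward the centre of the circle as positive. The component of the weight along the string toward the centre is −mg cos φ (φ measured from the bottom), so Newton's second law along the string gives T − mg cos φ = m v²/r.
cos 105° = -0.2588, so T = m(v²/r + g cos φ) = 0.636 × ((2.66)²/1.18 + 10.0 × -0.2588) = 0.636 × (5.996 + (-2.588)) = 0.636 × 3.408 = 2.168 N.

2.17 N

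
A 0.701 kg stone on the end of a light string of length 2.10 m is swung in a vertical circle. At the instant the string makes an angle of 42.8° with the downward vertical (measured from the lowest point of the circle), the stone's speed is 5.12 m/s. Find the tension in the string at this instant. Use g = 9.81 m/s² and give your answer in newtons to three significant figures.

13.8 N

Take the radial direction toward the centre of the circle as positive. The component of the weight along the string toward the centre is −mg cos φ (φ measured from the bottom), so Newton's second law along the string gives T − mg cos φ = m v²/r.
cos 42.8° = 0.7337, so T = m(v²/r + g cos φ) = 0.701 × ((5.12)²/2.10 + 9.81 × 0.7337) = 0.701 × (12.48 + (7.198)) = 0.701 × 19.68 = 13.80 N.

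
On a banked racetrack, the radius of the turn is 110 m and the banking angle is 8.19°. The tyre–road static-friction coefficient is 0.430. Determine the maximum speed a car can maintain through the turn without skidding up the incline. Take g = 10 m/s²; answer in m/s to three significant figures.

At the maximum speed, friction acts down the slope at its limiting value f = μN. Radially (horizontal, toward centre): N sinθ + μN cosθ = mv²/r. Vertically: N cosθ − μN sinθ = mg.
Dividing: v² = r g (sinθ + μcosθ)/(cosθ − μsinθ).
sinθ + μcosθ = 0.1425 + 0.430×0.9898 = 0.5681; cosθ − μsinθ = 0.9898 − 0.430×0.1425 = 0.9285.
v² = 110 × 10.0 × 0.5681/0.9285 = 673.0 m²/s², so v = 25.94 m/s.

25.9 m/s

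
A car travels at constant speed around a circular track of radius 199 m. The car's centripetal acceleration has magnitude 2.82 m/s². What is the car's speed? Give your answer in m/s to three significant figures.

23.7 m/s

a_c = v²/r ⇒ v = √(a_c · r) = √(2.82 × 199) = √561.2 = 23.69 m/s.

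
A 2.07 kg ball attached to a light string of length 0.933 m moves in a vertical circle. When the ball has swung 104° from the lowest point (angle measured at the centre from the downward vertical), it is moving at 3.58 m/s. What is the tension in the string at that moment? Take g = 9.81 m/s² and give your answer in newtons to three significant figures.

23.5 N

Take the radial direction toward the centre of the circle as positive. The component of the weight along the string toward the centre is −mg cos φ (φ measured from the bottom), so Newton's second law along the string gives T − mg cos φ = m v²/r.
cos 104° = -0.2419, so T = m(v²/r + g cos φ) = 2.07 × ((3.58)²/0.933 + 9.81 × -0.2419) = 2.07 × (13.74 + (-2.373)) = 2.07 × 11.36 = 23.52 N.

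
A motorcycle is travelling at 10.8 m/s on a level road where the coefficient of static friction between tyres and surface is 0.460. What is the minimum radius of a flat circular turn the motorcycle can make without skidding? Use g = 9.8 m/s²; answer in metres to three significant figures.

At the limit, μ_s m g = m v²/r, so r_min = v²/(μ_s g) = (10.8)²/(0.460 × 9.8) = 116.6/4.508 = 25.87 m.

25.9 m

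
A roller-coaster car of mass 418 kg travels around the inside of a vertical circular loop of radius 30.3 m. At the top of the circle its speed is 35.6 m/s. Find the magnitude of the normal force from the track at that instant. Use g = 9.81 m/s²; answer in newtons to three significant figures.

At the top, both N and the weight mg point inward (toward the centre), so N + mg = mv²/r.
N = m(v²/r − g) = 418 × ((35.6)²/30.3 − 9.81) = 418 × (41.83 − 9.81) = 418 × 32.02 = 13380 N.

13400 N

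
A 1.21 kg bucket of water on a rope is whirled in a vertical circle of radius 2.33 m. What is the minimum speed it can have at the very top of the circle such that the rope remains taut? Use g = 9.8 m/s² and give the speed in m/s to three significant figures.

At the highest point the centre is directly below, so both the weight and T act inward: T + mg = mv²/r.
At minimum speed T → 0, so mg = mv_min²/r ⇒ v_min = √(g r) = √(9.8 × 2.33) = 4.778 m/s.

4.78 m/s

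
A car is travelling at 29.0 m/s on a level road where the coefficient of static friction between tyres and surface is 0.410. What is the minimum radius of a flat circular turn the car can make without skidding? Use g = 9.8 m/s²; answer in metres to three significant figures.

209 m

At the limit, μ_s m g = m v²/r, so r_min = v²/(μ_s g) = (29.0)²/(0.410 × 9.8) = 841.0/4.018 = 209.3 m.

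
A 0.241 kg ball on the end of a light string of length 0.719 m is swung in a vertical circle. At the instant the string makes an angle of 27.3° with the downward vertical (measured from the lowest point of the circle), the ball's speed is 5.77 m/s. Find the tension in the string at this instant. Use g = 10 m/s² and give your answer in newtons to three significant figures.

13.3 N

Take the radial direction toward the centre of the circle as positive. The component of the weight along the string toward the centre is −mg cos φ (φ measured from the bottom), so Newton's second law along the string gives T − mg cos φ = m v²/r.
cos 27.3° = 0.8886, so T = m(v²/r + g cos φ) = 0.241 × ((5.77)²/0.719 + 10.0 × 0.8886) = 0.241 × (46.30 + (8.886)) = 0.241 × 55.19 = 13.30 N.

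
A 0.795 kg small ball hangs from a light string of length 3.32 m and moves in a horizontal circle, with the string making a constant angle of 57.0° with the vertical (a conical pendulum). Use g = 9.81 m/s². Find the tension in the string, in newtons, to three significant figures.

Vertically the bob has no acceleration, so T cosθ = mg.
T = mg/cosθ = 0.795 × 9.81 / cos 57.0° = 7.799/0.5446 = 14.32 N.

14.3 N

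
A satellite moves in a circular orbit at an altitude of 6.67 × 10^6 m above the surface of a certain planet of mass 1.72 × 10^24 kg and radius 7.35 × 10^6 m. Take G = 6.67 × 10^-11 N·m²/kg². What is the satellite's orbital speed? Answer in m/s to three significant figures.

2860 m/s

Orbital radius r = R + h = 7.35 × 10^6 + 6.67 × 10^6 = 1.402 × 10^7 m.
Gravity supplies the centripetal force: G M m / r² = m v² / r, so v = √(GM/r).
v = √(6.67 × 10^-11 × 1.72 × 10^24 / 1.402 × 10^7) = √(8.183 × 10^6) = 2861 m/s.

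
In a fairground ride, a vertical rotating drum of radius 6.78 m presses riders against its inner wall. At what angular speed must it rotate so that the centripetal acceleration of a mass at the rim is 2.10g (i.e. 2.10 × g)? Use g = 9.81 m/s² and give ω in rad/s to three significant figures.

1.74 rad/s

Centripetal acceleration a_c = ω²r. Setting ω²r = 2.10g:
ω = √(2.10g / r) = √(2.10 × 9.81 / 6.78) = √3.038 = 1.743 rad/s.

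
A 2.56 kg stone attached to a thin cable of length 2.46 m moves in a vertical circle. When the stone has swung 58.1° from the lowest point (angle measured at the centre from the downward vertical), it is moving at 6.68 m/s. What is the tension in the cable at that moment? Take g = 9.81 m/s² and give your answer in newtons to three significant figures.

Take the radial direction toward the centre of the circle as positive. The component of the weight along the string toward the centre is −mg cos φ (φ measured from the bottom), so Newton's second law along the string gives T − mg cos φ = m v²/r.
cos 58.1° = 0.5284, so T = m(v²/r + g cos φ) = 2.56 × ((6.68)²/2.46 + 9.81 × 0.5284) = 2.56 × (18.14 + (5.184)) = 2.56 × 23.32 = 59.71 N.

59.7 N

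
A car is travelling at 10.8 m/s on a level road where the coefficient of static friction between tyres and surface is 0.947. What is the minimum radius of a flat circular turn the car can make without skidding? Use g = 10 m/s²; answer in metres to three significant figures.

At the limit, μ_s m g = m v²/r, so r_min = v²/(μ_s g) = (10.8)²/(0.947 × 10.0) = 116.6/9.470 = 12.32 m.

12.3 m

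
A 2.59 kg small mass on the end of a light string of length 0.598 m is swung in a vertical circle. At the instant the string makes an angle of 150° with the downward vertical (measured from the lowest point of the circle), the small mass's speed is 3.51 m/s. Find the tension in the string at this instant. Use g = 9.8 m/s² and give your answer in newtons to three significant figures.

31.4 N

Take the radial direction toward the centre of the circle as positive. The component of the weight along the string toward the centre is −mg cos φ (φ measured from the bottom), so Newton's second law along the string gives T − mg cos φ = m v²/r.
cos 150° = -0.8660, so T = m(v²/r + g cos φ) = 2.59 × ((3.51)²/0.598 + 9.8 × -0.8660) = 2.59 × (20.60 + (-8.487)) = 2.59 × 12.12 = 31.38 N.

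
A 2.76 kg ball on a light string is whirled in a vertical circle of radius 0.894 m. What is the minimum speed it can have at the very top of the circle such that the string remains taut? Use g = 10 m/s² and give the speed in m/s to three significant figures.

2.99 m/s

At the top, both weight mg and T point toward the centre: T + mg = mv²/r.
At minimum speed T → 0, so mg = mv_min²/r ⇒ v_min = √(g r) = √(10.0 × 0.894) = 2.990 m/s.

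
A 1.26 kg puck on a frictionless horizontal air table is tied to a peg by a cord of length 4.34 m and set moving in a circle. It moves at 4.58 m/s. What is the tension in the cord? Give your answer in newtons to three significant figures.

6.09 N

The tension is the only horizontal force, so it supplies the full centripetal force: T = m v²/r = 1.26 × (4.580)²/4.34 = 1.26 × 20.98/4.34 = 6.090 N.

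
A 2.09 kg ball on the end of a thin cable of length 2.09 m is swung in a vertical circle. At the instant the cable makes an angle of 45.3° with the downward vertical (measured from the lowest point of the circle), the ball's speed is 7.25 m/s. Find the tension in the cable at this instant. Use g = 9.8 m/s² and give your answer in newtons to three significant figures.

Take the radial direction toward the centre of the circle as positive. The component of the weight along the string toward the centre is −mg cos φ (φ measured from the bottom), so Newton's second law along the string gives T − mg cos φ = m v²/r.
cos 45.3° = 0.7034, so T = m(v²/r + g cos φ) = 2.09 × ((7.25)²/2.09 + 9.8 × 0.7034) = 2.09 × (25.15 + (6.893)) = 2.09 × 32.04 = 66.97 N.

67.0 N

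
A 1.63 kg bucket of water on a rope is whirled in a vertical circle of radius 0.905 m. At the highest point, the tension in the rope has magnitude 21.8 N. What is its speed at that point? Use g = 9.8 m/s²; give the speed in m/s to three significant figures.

At the top, T + mg = mv²/r, so v = √(r(T/m + g)) = √(0.905 × (21.8/1.63 + 9.8)) = √(0.905 × 23.17) = √20.97 = 4.580 m/s.

4.58 m/s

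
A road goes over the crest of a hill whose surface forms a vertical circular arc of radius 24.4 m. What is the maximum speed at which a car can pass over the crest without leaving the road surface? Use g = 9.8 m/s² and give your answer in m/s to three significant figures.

At the crest the centre of the circle is below the car, so the net downward (centripetal) force is mg − N = mv²/r.
The car leaves the road when N → 0, giving v_max = √(g r) = √(9.8 × 24.4) = 15.46 m/s.

15.5 m/s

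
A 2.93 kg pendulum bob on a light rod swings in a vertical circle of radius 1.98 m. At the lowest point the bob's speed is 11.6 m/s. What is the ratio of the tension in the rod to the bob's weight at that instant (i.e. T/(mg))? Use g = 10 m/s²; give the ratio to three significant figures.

At the bottom, T − mg = mv²/r, so T = m(v²/r + g) and T/(mg) = v²/(rg) + 1 = (11.6)²/(1.98 × 10.0) + 1 = 6.796 + 1 = 7.796.

7.80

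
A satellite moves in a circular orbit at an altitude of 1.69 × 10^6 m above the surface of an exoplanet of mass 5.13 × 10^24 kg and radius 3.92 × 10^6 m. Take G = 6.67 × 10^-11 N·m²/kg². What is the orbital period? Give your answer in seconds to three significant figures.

4510 s

r = R + h = 3.92 × 10^6 + 1.69 × 10^6 = 5.610 × 10^6 m. Gravity provides the centripetal force: G M m / r² = m v² / r ⇒ v = √(GM/r) = 7810 m/s.
T = 2πr/v = 2π × 5.610 × 10^6 / 7810 = 4513 s.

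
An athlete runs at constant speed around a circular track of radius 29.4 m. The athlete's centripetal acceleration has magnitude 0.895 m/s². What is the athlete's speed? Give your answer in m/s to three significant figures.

5.13 m/s

a_c = v²/r ⇒ v = √(a_c · r) = √(0.895 × 29.4) = √26.31 = 5.130 m/s.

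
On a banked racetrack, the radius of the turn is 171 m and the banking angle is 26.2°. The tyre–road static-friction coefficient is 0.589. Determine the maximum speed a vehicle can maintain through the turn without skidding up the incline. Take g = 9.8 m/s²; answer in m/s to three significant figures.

At the maximum speed, friction acts down the slope at its limiting value f = μN. Radially (horizontal, toward centre): N sinθ + μN cosθ = mv²/r. Vertically: N cosθ − μN sinθ = mg.
Dividing: v² = r g (sinθ + μcosθ)/(cosθ − μsinθ).
sinθ + μcosθ = 0.4415 + 0.589×0.8973 = 0.9700; cosθ − μsinθ = 0.8973 − 0.589×0.4415 = 0.6372.
v² = 171 × 9.8 × 0.9700/0.6372 = 2551 m²/s², so v = 50.51 m/s.

50.5 m/s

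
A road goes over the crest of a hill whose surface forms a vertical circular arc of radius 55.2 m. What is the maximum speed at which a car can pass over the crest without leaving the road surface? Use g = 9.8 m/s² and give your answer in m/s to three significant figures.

23.3 m/s

At the crest the centre of the circle is below the car, so the net downward (centripetal) force is mg − N = mv²/r.
The car leaves the road when N → 0, giving v_max = √(g r) = √(9.8 × 55.2) = 23.26 m/s.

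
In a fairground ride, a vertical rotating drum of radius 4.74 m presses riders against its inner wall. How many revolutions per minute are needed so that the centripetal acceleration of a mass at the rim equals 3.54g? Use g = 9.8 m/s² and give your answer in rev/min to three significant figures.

Require ω²r = 3.54g, so ω = √(3.54 × 9.8/4.74) = 2.705 rad/s.
In rev/min: ω × 60/(2π) = 2.705 × 60/(2π) = 25.83 rev/min.

25.8 rev/min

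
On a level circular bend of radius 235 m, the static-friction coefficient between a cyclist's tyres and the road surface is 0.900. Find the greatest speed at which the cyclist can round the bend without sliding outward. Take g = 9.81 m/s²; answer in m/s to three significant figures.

Friction provides the centripetal force on a flat curve. At maximum speed it is at its limiting value: μ_s m g = m v²/r.
Mass cancels: v_max = √(μ_s g r) = √(0.900 × 9.81 × 235) = √2075 = 45.55 m/s.

45.6 m/s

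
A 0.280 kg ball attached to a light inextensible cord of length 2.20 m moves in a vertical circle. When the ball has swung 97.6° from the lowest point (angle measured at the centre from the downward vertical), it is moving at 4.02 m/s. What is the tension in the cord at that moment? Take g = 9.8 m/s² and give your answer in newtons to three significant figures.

1.69 N

Take the radial direction toward the centre of the circle as positive. The component of the weight along the string toward the centre is −mg cos φ (φ measured from the bottom), so Newton's second law along the string gives T − mg cos φ = m v²/r.
cos 97.6° = -0.1323, so T = m(v²/r + g cos φ) = 0.280 × ((4.02)²/2.20 + 9.8 × -0.1323) = 0.280 × (7.346 + (-1.296)) = 0.280 × 6.050 = 1.694 N.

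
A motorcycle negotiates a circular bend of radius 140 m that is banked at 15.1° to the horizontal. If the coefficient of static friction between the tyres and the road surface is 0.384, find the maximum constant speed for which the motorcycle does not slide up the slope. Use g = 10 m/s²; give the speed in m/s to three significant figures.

32.0 m/s

At the maximum speed, friction acts down the slope at its limiting value f = μN. Radially (horizontal, toward centre): N sinθ + μN cosθ = mv²/r. Vertically: N cosθ − μN sinθ = mg.
Dividing: v² = r g (sinθ + μcosθ)/(cosθ − μsinθ).
sinθ + μcosθ = 0.2605 + 0.384×0.9655 = 0.6312; cosθ − μsinθ = 0.9655 − 0.384×0.2605 = 0.8654.
v² = 140 × 10.0 × 0.6312/0.8654 = 1021 m²/s², so v = 31.96 m/s.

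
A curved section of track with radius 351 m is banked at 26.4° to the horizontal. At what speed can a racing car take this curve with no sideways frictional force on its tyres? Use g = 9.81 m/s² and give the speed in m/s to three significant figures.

41.3 m/s

On a frictionless banked curve, N sinθ = mv²/r and N cosθ = mg, so tanθ = v²/(rg).
v = √(r g tanθ) = √(351 × 9.81 × tan 26.4°) = √(351 × 9.81 × 0.4964) = √1709 = 41.34 m/s.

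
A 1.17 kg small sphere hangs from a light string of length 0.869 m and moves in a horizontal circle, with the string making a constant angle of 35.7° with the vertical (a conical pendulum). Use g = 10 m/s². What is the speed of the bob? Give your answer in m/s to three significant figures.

1.91 m/s

The radius of the circle is r = L sinθ = 0.869 × sin 35.7° = 0.5071 m.
Horizontally T sinθ = mv²/r and vertically T cosθ = mg, so tanθ = v²/(rg).
v = √(r g tanθ) = √(0.5071 × 10.0 × 0.7186) = √3.644 = 1.909 m/s.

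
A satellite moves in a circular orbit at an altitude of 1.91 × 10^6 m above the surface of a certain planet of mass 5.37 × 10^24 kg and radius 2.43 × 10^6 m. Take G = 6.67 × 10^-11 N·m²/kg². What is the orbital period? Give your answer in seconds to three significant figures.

r = R + h = 2.43 × 10^6 + 1.91 × 10^6 = 4.340 × 10^6 m. Gravity provides the centripetal force: G M m / r² = m v² / r ⇒ v = √(GM/r) = 9085 m/s.
T = 2πr/v = 2π × 4.340 × 10^6 / 9085 = 3002 s.

3000 s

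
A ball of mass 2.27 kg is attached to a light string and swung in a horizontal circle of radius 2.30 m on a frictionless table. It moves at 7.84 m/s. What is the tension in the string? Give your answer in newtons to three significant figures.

The tension is the only horizontal force, so it supplies the full centripetal force: T = m v²/r = 2.27 × (7.840)²/2.30 = 2.27 × 61.47/2.30 = 60.66 N.

60.7 N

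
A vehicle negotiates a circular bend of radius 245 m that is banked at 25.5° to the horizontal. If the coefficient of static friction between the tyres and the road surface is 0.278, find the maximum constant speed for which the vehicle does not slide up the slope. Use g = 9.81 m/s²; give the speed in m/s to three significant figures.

45.7 m/s

At the maximum speed, friction acts down the slope at its limiting value f = μN. Radially (horizontal, toward centre): N sinθ + μN cosθ = mv²/r. Vertically: N cosθ − μN sinθ = mg.
Dividing: v² = r g (sinθ + μcosθ)/(cosθ − μsinθ).
sinθ + μcosθ = 0.4305 + 0.278×0.9026 = 0.6814; cosθ − μsinθ = 0.9026 − 0.278×0.4305 = 0.7829.
v² = 245 × 9.81 × 0.6814/0.7829 = 2092 m²/s², so v = 45.74 m/s.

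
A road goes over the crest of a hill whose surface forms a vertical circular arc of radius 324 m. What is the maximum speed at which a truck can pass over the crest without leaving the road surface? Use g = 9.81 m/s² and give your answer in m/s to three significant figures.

At the crest the centre of the circle is below the truck, so the net downward (centripetal) force is mg − N = mv²/r.
The truck leaves the road when N → 0, giving v_max = √(g r) = √(9.81 × 324) = 56.38 m/s.

56.4 m/s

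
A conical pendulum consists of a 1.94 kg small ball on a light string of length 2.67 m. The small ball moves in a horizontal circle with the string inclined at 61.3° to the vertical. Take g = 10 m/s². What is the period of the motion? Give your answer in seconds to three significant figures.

2.25 s

r = L sinθ = 2.342 m. From T sinθ = mω²r and T cosθ = mg: tanθ = ω²r/g, so ω² = g tanθ / r = g/(L cosθ).
ω = √(g/(L cosθ)) = √(10.0/(2.67 × 0.4802)) = √7.799 = 2.793 rad/s.
Period = 2π/ω = 2.250 s.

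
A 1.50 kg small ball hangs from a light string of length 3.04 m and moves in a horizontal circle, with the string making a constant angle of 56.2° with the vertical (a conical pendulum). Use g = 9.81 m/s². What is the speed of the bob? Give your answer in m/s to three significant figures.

The radius of the circle is r = L sinθ = 3.04 × sin 56.2° = 2.526 m.
Horizontally T sinθ = mv²/r and vertically T cosθ = mg, so tanθ = v²/(rg).
v = √(r g tanθ) = √(2.526 × 9.81 × 1.494) = √37.02 = 6.084 m/s.

6.08 m/s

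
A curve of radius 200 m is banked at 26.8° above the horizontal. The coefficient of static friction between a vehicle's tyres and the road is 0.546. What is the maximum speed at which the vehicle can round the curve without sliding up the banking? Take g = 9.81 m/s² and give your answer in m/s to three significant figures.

At the maximum speed, friction acts down the slope at its limiting value f = μN. Radially (horizontal, toward centre): N sinθ + μN cosθ = mv²/r. Vertically: N cosθ − μN sinθ = mg.
Dividing: v² = r g (sinθ + μcosθ)/(cosθ − μsinθ).
sinθ + μcosθ = 0.4509 + 0.546×0.8926 = 0.9382; cosθ − μsinθ = 0.8926 − 0.546×0.4509 = 0.6464.
v² = 200 × 9.81 × 0.9382/0.6464 = 2848 m²/s², so v = 53.36 m/s.

53.4 m/s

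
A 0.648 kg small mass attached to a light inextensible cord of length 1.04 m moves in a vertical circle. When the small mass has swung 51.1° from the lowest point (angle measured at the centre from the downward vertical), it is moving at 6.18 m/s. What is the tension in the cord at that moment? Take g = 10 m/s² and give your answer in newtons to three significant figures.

27.9 N

Take the radial direction toward the centre of the circle as positive. The component of the weight along the string toward the centre is −mg cos φ (φ measured from the bottom), so Newton's second law along the string gives T − mg cos φ = m v²/r.
cos 51.1° = 0.6280, so T = m(v²/r + g cos φ) = 0.648 × ((6.18)²/1.04 + 10.0 × 0.6280) = 0.648 × (36.72 + (6.280)) = 0.648 × 43.00 = 27.87 N.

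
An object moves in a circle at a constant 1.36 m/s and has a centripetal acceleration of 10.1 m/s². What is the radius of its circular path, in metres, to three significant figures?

a_c = v²/r ⇒ r = v²/a_c = (1.36)²/10.1 = 1.850/10.1 = 0.1831 m.

0.183 m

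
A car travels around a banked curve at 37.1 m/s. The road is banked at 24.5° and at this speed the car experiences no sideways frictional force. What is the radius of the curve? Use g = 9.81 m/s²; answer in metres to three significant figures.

308 m

Frictionless banking: tanθ = v²/(rg), so r = v²/(g tanθ).
r = (37.1)²/(9.81 × tan 24.5°) = 1376/(9.81 × 0.4557) = 1376/4.471 = 307.9 m.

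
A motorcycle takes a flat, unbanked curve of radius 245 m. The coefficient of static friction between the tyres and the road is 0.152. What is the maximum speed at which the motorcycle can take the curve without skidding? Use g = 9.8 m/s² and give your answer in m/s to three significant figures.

19.1 m/s

On a flat curve, static friction is the only horizontal force, so it must supply the full centripetal force: μ_s m g = m v²/r.
Mass cancels: v_max = √(μ_s g r) = √(0.152 × 9.8 × 245) = √365.0 = 19.10 m/s.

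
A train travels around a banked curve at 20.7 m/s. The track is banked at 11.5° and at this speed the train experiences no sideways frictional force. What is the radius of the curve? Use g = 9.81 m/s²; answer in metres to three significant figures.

Frictionless banking: tanθ = v²/(rg), so r = v²/(g tanθ).
r = (20.7)²/(9.81 × tan 11.5°) = 428.5/(9.81 × 0.2035) = 428.5/1.996 = 214.7 m.

215 m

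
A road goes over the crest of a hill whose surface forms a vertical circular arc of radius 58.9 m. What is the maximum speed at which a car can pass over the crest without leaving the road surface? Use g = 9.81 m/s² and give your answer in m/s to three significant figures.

At the crest the centre of the circle is below the car, so the net downward (centripetal) force is mg − N = mv²/r.
The car leaves the road when N → 0, giving v_max = √(g r) = √(9.81 × 58.9) = 24.04 m/s.

24.0 m/s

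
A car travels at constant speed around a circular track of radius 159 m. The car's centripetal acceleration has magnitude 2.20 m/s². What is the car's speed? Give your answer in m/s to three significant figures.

a_c = v²/r ⇒ v = √(a_c · r) = √(2.20 × 159) = √349.8 = 18.70 m/s.

18.7 m/s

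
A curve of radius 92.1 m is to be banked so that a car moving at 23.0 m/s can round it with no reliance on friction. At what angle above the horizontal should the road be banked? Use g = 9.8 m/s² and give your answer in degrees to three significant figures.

30.4°

With no friction, the horizontal component of the normal force provides the centripetal force: N sinθ = mv²/r, while N cosθ = mg vertically.
Dividing: tanθ = v²/(r g) = (23.0)²/(92.1 × 9.8) = 529.0/902.6 = 0.5861.
θ = arctan(0.5861) = 30.37°.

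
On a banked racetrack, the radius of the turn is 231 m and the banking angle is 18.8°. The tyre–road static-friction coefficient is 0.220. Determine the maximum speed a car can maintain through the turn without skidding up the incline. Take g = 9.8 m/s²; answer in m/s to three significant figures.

37.0 m/s

At the maximum speed, friction acts down the slope at its limiting value f = μN. Radially (horizontal, toward centre): N sinθ + μN cosθ = mv²/r. Vertically: N cosθ − μN sinθ = mg.
Dividing: v² = r g (sinθ + μcosθ)/(cosθ − μsinθ).
sinθ + μcosθ = 0.3223 + 0.220×0.9466 = 0.5305; cosθ − μsinθ = 0.9466 − 0.220×0.3223 = 0.8758.
v² = 231 × 9.8 × 0.5305/0.8758 = 1371 m²/s², so v = 37.03 m/s.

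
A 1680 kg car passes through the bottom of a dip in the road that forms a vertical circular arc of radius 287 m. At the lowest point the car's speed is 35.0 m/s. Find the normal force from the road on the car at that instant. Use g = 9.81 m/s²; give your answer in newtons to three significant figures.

23700 N

At the lowest point, N points up (toward the centre) and the weight mg points down (away from the centre), so the net inward force is N − mg = mv²/r.
N = m(v²/r + g) = 1680 × ((35.0)²/287 + 9.81) = 1680 × (4.268 + 9.81) = 1680 × 14.08 = 23650 N.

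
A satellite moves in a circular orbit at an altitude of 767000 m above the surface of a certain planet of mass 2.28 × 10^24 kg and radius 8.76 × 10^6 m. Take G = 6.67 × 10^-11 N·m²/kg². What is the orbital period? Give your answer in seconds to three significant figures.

r = R + h = 8.76 × 10^6 + 767000 = 9.527 × 10^6 m. Gravity provides the centripetal force: G M m / r² = m v² / r ⇒ v = √(GM/r) = 3995 m/s.
T = 2πr/v = 2π × 9.527 × 10^6 / 3995 = 14980 s.

15000 s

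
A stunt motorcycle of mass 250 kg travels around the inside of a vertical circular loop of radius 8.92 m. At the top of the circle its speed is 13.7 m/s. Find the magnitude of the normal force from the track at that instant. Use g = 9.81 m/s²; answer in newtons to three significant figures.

At the top, both N and the weight mg point inward (toward the centre), so N + mg = mv²/r.
N = m(v²/r − g) = 250 × ((13.7)²/8.92 − 9.81) = 250 × (21.04 − 9.81) = 250 × 11.23 = 2808 N.

2810 N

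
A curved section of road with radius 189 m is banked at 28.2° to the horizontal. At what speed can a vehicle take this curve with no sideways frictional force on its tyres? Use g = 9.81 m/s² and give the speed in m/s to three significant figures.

On a frictionless banked curve, N sinθ = mv²/r and N cosθ = mg, so tanθ = v²/(rg).
v = √(r g tanθ) = √(189 × 9.81 × tan 28.2°) = √(189 × 9.81 × 0.5362) = √994.2 = 31.53 m/s.

31.5 m/s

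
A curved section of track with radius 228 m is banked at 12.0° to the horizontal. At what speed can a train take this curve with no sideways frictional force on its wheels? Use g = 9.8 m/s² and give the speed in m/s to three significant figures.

21.8 m/s

On a frictionless banked curve, N sinθ = mv²/r and N cosθ = mg, so tanθ = v²/(rg).
v = √(r g tanθ) = √(228 × 9.8 × tan 12.0°) = √(228 × 9.8 × 0.2126) = √474.9 = 21.79 m/s.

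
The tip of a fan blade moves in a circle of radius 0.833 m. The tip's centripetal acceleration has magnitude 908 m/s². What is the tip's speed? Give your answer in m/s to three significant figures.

27.5 m/s

a_c = v²/r ⇒ v = √(a_c · r) = √(908 × 0.833) = √756.4 = 27.50 m/s.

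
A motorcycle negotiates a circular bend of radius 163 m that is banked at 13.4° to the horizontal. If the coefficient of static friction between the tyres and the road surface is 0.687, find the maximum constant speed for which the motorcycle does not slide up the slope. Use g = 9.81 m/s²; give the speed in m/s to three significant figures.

42.1 m/s

At the maximum speed, friction acts down the slope at its limiting value f = μN. Radially (horizontal, toward centre): N sinθ + μN cosθ = mv²/r. Vertically: N cosθ − μN sinθ = mg.
Dividing: v² = r g (sinθ + μcosθ)/(cosθ − μsinθ).
sinθ + μcosθ = 0.2317 + 0.687×0.9728 = 0.9000; cosθ − μsinθ = 0.9728 − 0.687×0.2317 = 0.8136.
v² = 163 × 9.81 × 0.9000/0.8136 = 1769 m²/s², so v = 42.06 m/s.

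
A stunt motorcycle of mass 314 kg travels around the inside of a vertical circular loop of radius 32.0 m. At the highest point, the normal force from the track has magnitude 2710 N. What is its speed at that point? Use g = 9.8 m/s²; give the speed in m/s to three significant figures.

24.3 m/s

At the top, N + mg = mv²/r, so v = √(r(N/m + g)) = √(32.0 × (2710/314 + 9.8)) = √(32.0 × 18.43) = √589.8 = 24.29 m/s.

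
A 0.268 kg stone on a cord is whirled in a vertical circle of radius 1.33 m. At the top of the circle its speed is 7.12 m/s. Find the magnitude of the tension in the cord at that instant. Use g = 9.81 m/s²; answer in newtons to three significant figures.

7.59 N

At the top, both T and the weight mg point inward (toward the centre), so T + mg = mv²/r.
T = m(v²/r − g) = 0.268 × ((7.12)²/1.33 − 9.81) = 0.268 × (38.12 − 9.81) = 0.268 × 28.31 = 7.586 N.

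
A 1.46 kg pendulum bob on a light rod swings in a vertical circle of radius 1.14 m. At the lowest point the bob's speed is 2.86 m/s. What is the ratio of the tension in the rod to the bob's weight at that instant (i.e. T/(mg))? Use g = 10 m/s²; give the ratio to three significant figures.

At the bottom, T − mg = mv²/r, so T = m(v²/r + g) and T/(mg) = v²/(rg) + 1 = (2.86)²/(1.14 × 10.0) + 1 = 0.7175 + 1 = 1.718.

1.72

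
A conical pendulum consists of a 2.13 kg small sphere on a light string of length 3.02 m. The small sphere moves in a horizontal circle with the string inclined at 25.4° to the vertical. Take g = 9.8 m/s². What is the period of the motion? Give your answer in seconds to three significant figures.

3.32 s

r = L sinθ = 1.295 m. From T sinθ = mω²r and T cosθ = mg: tanθ = ω²r/g, so ω² = g tanθ / r = g/(L cosθ).
ω = √(g/(L cosθ)) = √(9.8/(3.02 × 0.9033)) = √3.592 = 1.895 rad/s.
Period = 2π/ω = 3.315 s.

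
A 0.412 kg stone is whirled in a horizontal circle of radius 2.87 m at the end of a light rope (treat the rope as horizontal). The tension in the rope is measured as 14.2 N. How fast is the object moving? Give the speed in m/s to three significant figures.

9.95 m/s

T = m v²/r ⇒ v = √(T r / m) = √(14.2 × 2.87 / 0.412) = √98.92 = 9.946 m/s.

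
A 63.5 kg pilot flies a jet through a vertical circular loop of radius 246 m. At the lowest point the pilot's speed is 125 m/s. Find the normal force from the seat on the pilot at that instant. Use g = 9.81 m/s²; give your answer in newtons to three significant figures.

4660 N

At the lowest point, N points up (toward the centre) and the weight mg points down (away from the centre), so the net inward force is N − mg = mv²/r.
N = m(v²/r + g) = 63.5 × ((125)²/246 + 9.81) = 63.5 × (63.52 + 9.81) = 63.5 × 73.33 = 4656 N.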